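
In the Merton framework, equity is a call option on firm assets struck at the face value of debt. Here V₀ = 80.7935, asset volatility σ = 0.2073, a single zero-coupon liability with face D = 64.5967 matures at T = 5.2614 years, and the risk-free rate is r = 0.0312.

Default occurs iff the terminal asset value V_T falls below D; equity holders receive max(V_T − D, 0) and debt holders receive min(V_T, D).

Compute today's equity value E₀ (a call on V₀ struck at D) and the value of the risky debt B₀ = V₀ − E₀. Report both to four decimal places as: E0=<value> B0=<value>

E0=29.6141 B0=51.1794

d₁ = [ln(V₀/D) + (r + σ²/2)T] / (σ√T)
   = [ln(80.7935/64.5967) + (0.0312 + 0.5·0.2073²)·5.2614] / (0.2073·√5.2614)
   = [0.223733 + 0.277206] / 0.475499 = 1.053500
d₂ = d₁ − σ√T = 1.053500 − 0.475499 = 0.578001
N(d₁) = 0.853944,  N(d₂) = 0.718368,  e^(−rT) = 0.848610
E₀ = V₀·N(d₁) − D·e^(−rT)·N(d₂)
   = 80.7935·0.853944 − 64.5967·0.848610·0.718368 = 29.614055
B₀ = V₀ − E₀ = 80.7935 − 29.614055 = 51.179445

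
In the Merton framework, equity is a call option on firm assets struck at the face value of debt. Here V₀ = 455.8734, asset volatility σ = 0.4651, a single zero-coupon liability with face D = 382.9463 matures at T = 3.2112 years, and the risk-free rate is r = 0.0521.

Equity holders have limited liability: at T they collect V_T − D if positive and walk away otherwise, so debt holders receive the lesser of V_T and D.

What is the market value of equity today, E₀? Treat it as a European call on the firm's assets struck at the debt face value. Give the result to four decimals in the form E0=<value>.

E0=201.6796

d₁ = [ln(V₀/D) + (r + σ²/2)T] / (σ√T)
   = [ln(455.8734/382.9463) + (0.0521 + 0.5·0.4651²)·3.2112] / (0.4651·√3.2112)
   = [0.174320 + 0.514624] / 0.833451 = 0.826616
d₂ = d₁ − σ√T = 0.826616 − 0.833451 = -0.006835
N(d₁) = 0.795773,  N(d₂) = 0.497273,  e^(−rT) = 0.845943
E₀ = V₀·N(d₁) − D·e^(−rT)·N(d₂)
   = 455.8734·0.795773 − 382.9463·0.845943·0.497273 = 201.679557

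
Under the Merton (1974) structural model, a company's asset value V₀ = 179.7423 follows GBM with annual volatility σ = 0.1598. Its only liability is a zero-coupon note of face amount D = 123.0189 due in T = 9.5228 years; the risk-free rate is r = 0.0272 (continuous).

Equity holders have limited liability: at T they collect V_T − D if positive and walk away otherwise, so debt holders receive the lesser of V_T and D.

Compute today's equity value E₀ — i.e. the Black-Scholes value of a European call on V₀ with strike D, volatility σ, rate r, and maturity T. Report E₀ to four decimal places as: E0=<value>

E0=87.7031

d₁ = [ln(V₀/D) + (r + σ²/2)T] / (σ√T)
   = [ln(179.7423/123.0189) + (0.0272 + 0.5·0.1598²)·9.5228] / (0.1598·√9.5228)
   = [0.379186 + 0.380607] / 0.493127 = 1.540765
d₂ = d₁ − σ√T = 1.540765 − 0.493127 = 1.047638
N(d₁) = 0.938313,  N(d₂) = 0.852597,  e^(−rT) = 0.771807
E₀ = V₀·N(d₁) − D·e^(−rT)·N(d₂)
   = 179.7423·0.938313 − 123.0189·0.771807·0.852597 = 87.703072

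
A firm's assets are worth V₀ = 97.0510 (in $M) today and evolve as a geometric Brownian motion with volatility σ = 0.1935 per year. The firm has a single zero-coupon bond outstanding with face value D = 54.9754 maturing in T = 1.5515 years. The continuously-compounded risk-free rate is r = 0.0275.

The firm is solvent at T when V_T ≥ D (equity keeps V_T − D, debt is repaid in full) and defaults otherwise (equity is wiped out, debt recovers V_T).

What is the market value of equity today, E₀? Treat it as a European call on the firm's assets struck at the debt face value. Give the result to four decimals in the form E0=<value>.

d₁ = [ln(V₀/D) + (r + σ²/2)T] / (σ√T)
   = [ln(97.0510/54.9754) + (0.0275 + 0.5·0.1935²)·1.5515] / (0.1935·√1.5515)
   = [0.568351 + 0.071712] / 0.241022 = 2.655619
d₂ = d₁ − σ√T = 2.655619 − 0.241022 = 2.414597
N(d₁) = 0.996042,  N(d₂) = 0.992124,  e^(−rT) = 0.958231
E₀ = V₀·N(d₁) − D·e^(−rT)·N(d₂)
   = 97.0510·0.996042 − 54.9754·0.958231·0.992124 = 44.402635

E0=44.4026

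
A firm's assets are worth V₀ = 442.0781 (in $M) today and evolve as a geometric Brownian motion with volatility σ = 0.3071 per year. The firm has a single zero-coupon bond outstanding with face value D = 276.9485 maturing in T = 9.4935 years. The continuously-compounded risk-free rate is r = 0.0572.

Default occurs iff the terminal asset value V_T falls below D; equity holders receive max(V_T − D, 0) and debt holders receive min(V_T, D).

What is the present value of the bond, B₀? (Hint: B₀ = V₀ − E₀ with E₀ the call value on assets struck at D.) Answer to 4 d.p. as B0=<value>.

d₁ = [ln(V₀/D) + (r + σ²/2)T] / (σ√T)
   = [ln(442.0781/276.9485) + (0.0572 + 0.5·0.3071²)·9.4935] / (0.3071·√9.4935)
   = [0.467655 + 0.990696] / 0.946222 = 1.541236
d₂ = d₁ − σ√T = 1.541236 − 0.946222 = 0.595014
N(d₁) = 0.938370,  N(d₂) = 0.724083,  e^(−rT) = 0.580986
E₀ = V₀·N(d₁) − D·e^(−rT)·N(d₂)
   = 442.0781·0.938370 − 276.9485·0.580986·0.724083 = 298.325650
B₀ = V₀ − E₀ = 442.0781 − 298.325650 = 143.752450

B0=143.7524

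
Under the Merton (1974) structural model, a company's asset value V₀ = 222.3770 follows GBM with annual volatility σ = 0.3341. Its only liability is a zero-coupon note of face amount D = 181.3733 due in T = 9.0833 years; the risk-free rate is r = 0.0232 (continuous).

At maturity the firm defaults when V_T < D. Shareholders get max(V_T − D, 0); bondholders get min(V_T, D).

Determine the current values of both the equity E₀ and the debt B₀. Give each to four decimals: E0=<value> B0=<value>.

d₁ = [ln(V₀/D) + (r + σ²/2)T] / (σ√T)
   = [ln(222.3770/181.3733) + (0.0232 + 0.5·0.3341²)·9.0833] / (0.3341·√9.0833)
   = [0.203817 + 0.717684] / 1.006928 = 0.915161
d₂ = d₁ − σ√T = 0.915161 − 1.006928 = -0.091767
N(d₁) = 0.819946,  N(d₂) = 0.463442,  e^(−rT) = 0.809991
E₀ = V₀·N(d₁) − D·e^(−rT)·N(d₂)
   = 222.3770·0.819946 − 181.3733·0.809991·0.463442 = 114.252697
B₀ = V₀ − E₀ = 222.3770 − 114.252697 = 108.124303

E0=114.2527 B0=108.1243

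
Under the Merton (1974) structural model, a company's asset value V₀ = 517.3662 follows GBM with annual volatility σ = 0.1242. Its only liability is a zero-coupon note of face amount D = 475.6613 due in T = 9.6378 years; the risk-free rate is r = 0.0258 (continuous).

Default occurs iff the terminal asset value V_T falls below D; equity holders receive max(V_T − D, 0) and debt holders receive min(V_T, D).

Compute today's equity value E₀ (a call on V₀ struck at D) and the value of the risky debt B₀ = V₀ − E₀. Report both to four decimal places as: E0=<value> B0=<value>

E0=164.3697 B0=352.9965

d₁ = [ln(V₀/D) + (r + σ²/2)T] / (σ√T)
   = [ln(517.3662/475.6613) + (0.0258 + 0.5·0.1242²)·9.6378] / (0.1242·√9.6378)
   = [0.084045 + 0.322990] / 0.385576 = 1.055652
d₂ = d₁ − σ√T = 1.055652 − 0.385576 = 0.670076
N(d₁) = 0.854436,  N(d₂) = 0.748595,  e^(−rT) = 0.779849
E₀ = V₀·N(d₁) − D·e^(−rT)·N(d₂)
   = 517.3662·0.854436 − 475.6613·0.779849·0.748595 = 164.369701
B₀ = V₀ − E₀ = 517.3662 − 164.369701 = 352.996499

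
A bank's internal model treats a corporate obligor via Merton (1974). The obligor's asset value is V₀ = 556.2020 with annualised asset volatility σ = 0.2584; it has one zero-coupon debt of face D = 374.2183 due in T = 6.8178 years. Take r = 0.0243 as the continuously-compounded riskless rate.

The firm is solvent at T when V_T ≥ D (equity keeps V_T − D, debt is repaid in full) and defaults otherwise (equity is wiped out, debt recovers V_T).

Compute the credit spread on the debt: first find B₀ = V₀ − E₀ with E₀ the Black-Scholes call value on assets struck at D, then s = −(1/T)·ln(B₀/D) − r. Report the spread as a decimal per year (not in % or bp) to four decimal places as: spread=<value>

spread=0.0151

d₁ = [ln(V₀/D) + (r + σ²/2)T] / (σ√T)
   = [ln(556.2020/374.2183) + (0.0243 + 0.5·0.2584²)·6.8178] / (0.2584·√6.8178)
   = [0.396292 + 0.393287] / 0.674706 = 1.170256
d₂ = d₁ − σ√T = 1.170256 − 0.674706 = 0.495550
N(d₁) = 0.879051,  N(d₂) = 0.689894,  e^(−rT) = 0.847324
E₀ = V₀·N(d₁) − D·e^(−rT)·N(d₂)
   = 556.2020·0.879051 − 374.2183·0.847324·0.689894 = 270.175575
B₀ = V₀ − E₀ = 556.2020 − 270.175575 = 286.026425
spread = −(1/T)·ln(B₀/D) − r = −(1/6.8178)·ln(286.026425/374.2183) − 0.0243 = 0.01511962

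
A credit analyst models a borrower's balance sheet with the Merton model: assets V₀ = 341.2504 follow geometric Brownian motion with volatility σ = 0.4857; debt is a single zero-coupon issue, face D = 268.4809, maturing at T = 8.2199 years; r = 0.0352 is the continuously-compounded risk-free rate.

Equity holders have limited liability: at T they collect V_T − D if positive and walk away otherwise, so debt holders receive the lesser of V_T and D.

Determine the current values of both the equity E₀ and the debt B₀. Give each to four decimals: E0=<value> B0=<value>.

d₁ = [ln(V₀/D) + (r + σ²/2)T] / (σ√T)
   = [ln(341.2504/268.4809) + (0.0352 + 0.5·0.4857²)·8.2199] / (0.4857·√8.2199)
   = [0.239837 + 1.258896] / 1.392520 = 1.076274
d₂ = d₁ − σ√T = 1.076274 − 1.392520 = -0.316246
N(d₁) = 0.859098,  N(d₂) = 0.375908,  e^(−rT) = 0.748757
E₀ = V₀·N(d₁) − D·e^(−rT)·N(d₂)
   = 341.2504·0.859098 − 268.4809·0.748757·0.375908 = 217.599752
B₀ = V₀ − E₀ = 341.2504 − 217.599752 = 123.650648

E0=217.5998 B0=123.6506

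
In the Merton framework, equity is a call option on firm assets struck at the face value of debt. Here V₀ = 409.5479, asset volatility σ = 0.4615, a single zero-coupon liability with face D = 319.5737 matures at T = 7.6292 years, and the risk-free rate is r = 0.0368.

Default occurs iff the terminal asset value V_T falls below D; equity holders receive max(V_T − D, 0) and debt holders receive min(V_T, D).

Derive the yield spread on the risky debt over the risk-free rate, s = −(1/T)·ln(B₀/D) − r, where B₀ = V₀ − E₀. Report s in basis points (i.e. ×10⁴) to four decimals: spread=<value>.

spread=544.0209

d₁ = [ln(V₀/D) + (r + σ²/2)T] / (σ√T)
   = [ln(409.5479/319.5737) + (0.0368 + 0.5·0.4615²)·7.6292] / (0.4615·√7.6292)
   = [0.248066 + 1.093197] / 1.274709 = 1.052210
d₂ = d₁ − σ√T = 1.052210 − 1.274709 = -0.222499
N(d₁) = 0.853648,  N(d₂) = 0.411963,  e^(−rT) = 0.755214
E₀ = V₀·N(d₁) − D·e^(−rT)·N(d₂)
   = 409.5479·0.853648 − 319.5737·0.755214·0.411963 = 250.184217
B₀ = V₀ − E₀ = 409.5479 − 250.184217 = 159.363683
spread = −(1/T)·ln(B₀/D) − r = −(1/7.6292)·ln(159.363683/319.5737) − 0.0368 = 0.05440209
in basis points: 0.05440209 × 10⁴ = 544.0209 bp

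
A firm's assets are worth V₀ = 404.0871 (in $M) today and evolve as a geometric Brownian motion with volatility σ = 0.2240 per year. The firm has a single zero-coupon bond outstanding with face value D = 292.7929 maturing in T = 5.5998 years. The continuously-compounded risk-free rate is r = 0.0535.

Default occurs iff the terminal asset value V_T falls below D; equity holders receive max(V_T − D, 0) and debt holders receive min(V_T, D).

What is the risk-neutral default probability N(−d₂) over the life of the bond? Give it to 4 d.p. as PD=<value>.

d₁ = [ln(V₀/D) + (r + σ²/2)T] / (σ√T)
   = [ln(404.0871/292.7929) + (0.0535 + 0.5·0.2240²)·5.5998] / (0.2240·√5.5998)
   = [0.322165 + 0.440077] / 0.530071 = 1.437999
d₂ = d₁ − σ√T = 1.437999 − 0.530071 = 0.907928
risk-neutral PD = N(−d₂) = N(-0.907928) = 0.181958

PD=0.1820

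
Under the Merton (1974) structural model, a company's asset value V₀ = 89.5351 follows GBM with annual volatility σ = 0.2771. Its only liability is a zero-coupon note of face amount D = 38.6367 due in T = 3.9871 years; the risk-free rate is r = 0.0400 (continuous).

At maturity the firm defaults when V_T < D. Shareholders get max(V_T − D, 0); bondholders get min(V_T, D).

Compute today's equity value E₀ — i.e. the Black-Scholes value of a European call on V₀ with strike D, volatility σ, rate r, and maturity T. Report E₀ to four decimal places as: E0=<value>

d₁ = [ln(V₀/D) + (r + σ²/2)T] / (σ√T)
   = [ln(89.5351/38.6367) + (0.0400 + 0.5·0.2771²)·3.9871] / (0.2771·√3.9871)
   = [0.840428 + 0.312558] / 0.553306 = 2.083813
d₂ = d₁ − σ√T = 2.083813 − 0.553306 = 1.530508
N(d₁) = 0.981411,  N(d₂) = 0.937054,  e^(−rT) = 0.852584
E₀ = V₀·N(d₁) − D·e^(−rT)·N(d₂)
   = 89.5351·0.981411 − 38.6367·0.852584·0.937054 = 57.003244

E0=57.0032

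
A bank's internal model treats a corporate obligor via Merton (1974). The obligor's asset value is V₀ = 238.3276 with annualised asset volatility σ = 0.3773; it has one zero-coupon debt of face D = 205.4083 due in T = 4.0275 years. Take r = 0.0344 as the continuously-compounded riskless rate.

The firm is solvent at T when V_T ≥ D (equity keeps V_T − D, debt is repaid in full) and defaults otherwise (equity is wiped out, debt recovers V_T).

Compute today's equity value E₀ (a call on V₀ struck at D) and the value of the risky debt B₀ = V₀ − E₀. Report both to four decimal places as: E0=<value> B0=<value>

E0=95.4140 B0=142.9136

d₁ = [ln(V₀/D) + (r + σ²/2)T] / (σ√T)
   = [ln(238.3276/205.4083) + (0.0344 + 0.5·0.3773²)·4.0275] / (0.3773·√4.0275)
   = [0.148646 + 0.425214] / 0.757189 = 0.757882
d₂ = d₁ − σ√T = 0.757882 − 0.757189 = 0.000693
N(d₁) = 0.775739,  N(d₂) = 0.500276,  e^(−rT) = 0.870623
E₀ = V₀·N(d₁) − D·e^(−rT)·N(d₂)
   = 238.3276·0.775739 − 205.4083·0.870623·0.500276 = 95.414036
B₀ = V₀ − E₀ = 238.3276 − 95.414036 = 142.913564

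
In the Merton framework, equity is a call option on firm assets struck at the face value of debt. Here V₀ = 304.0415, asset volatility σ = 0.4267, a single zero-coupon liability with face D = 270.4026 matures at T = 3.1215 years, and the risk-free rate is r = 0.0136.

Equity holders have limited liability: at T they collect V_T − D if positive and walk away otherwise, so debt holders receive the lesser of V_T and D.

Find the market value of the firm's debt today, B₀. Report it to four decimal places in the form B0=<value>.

B0=197.1136

d₁ = [ln(V₀/D) + (r + σ²/2)T] / (σ√T)
   = [ln(304.0415/270.4026) + (0.0136 + 0.5·0.4267²)·3.1215] / (0.4267·√3.1215)
   = [0.117252 + 0.326623] / 0.753884 = 0.588784
d₂ = d₁ − σ√T = 0.588784 − 0.753884 = -0.165099
N(d₁) = 0.721997,  N(d₂) = 0.434433,  e^(−rT) = 0.958436
E₀ = V₀·N(d₁) − D·e^(−rT)·N(d₂)
   = 304.0415·0.721997 − 270.4026·0.958436·0.434433 = 106.927855
B₀ = V₀ − E₀ = 304.0415 − 106.927855 = 197.113645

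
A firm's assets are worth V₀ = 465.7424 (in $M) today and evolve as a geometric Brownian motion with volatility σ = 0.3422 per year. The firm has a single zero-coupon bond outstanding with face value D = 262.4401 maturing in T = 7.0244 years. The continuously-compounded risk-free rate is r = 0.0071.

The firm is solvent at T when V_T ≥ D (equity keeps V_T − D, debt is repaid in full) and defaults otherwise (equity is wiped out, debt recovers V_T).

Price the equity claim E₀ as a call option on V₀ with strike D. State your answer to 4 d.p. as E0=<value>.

d₁ = [ln(V₀/D) + (r + σ²/2)T] / (σ√T)
   = [ln(465.7424/262.4401) + (0.0071 + 0.5·0.3422²)·7.0244] / (0.3422·√7.0244)
   = [0.573610 + 0.461155] / 0.906953 = 1.140925
d₂ = d₁ − σ√T = 1.140925 − 0.906953 = 0.233972
N(d₁) = 0.873049,  N(d₂) = 0.592497,  e^(−rT) = 0.951350
E₀ = V₀·N(d₁) − D·e^(−rT)·N(d₂)
   = 465.7424·0.873049 − 262.4401·0.951350·0.592497 = 258.686052

E0=258.6861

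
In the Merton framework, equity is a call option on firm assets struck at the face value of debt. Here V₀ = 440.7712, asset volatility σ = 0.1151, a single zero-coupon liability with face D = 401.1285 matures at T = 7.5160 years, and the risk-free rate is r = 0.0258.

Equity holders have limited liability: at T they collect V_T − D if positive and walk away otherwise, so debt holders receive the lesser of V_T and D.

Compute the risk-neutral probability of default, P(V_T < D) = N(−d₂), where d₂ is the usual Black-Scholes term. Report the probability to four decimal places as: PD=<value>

PD=0.2250

d₁ = [ln(V₀/D) + (r + σ²/2)T] / (σ√T)
   = [ln(440.7712/401.1285) + (0.0258 + 0.5·0.1151²)·7.5160] / (0.1151·√7.5160)
   = [0.094244 + 0.243699] / 0.315550 = 1.070963
d₂ = d₁ − σ√T = 1.070963 − 0.315550 = 0.755413
risk-neutral PD = N(−d₂) = N(-0.755413) = 0.225001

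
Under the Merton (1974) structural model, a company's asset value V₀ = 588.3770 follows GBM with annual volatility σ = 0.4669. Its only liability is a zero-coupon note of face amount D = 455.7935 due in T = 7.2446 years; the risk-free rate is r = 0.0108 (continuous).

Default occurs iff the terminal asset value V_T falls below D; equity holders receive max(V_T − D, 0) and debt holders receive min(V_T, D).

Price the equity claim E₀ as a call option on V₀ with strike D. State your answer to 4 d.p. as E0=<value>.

E0=328.0697

d₁ = [ln(V₀/D) + (r + σ²/2)T] / (σ√T)
   = [ln(588.3770/455.7935) + (0.0108 + 0.5·0.4669²)·7.2446] / (0.4669·√7.2446)
   = [0.255328 + 0.867887] / 1.256698 = 0.893783
d₂ = d₁ − σ√T = 0.893783 − 1.256698 = -0.362916
N(d₁) = 0.814281,  N(d₂) = 0.358334,  e^(−rT) = 0.924741
E₀ = V₀·N(d₁) − D·e^(−rT)·N(d₂)
   = 588.3770·0.814281 − 455.7935·0.924741·0.358334 = 328.069682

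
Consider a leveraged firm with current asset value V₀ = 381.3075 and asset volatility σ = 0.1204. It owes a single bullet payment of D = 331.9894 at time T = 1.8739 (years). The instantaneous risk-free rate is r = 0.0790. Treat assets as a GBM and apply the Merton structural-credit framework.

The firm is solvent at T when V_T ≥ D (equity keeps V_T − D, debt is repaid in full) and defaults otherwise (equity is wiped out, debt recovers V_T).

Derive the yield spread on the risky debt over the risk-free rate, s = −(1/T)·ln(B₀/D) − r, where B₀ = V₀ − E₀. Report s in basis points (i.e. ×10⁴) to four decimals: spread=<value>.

spread=16.8714

d₁ = [ln(V₀/D) + (r + σ²/2)T] / (σ√T)
   = [ln(381.3075/331.9894) + (0.0790 + 0.5·0.1204²)·1.8739] / (0.1204·√1.8739)
   = [0.138503 + 0.161620] / 0.164816 = 1.820959
d₂ = d₁ − σ√T = 1.820959 − 0.164816 = 1.656143
N(d₁) = 0.965693,  N(d₂) = 0.951154,  e^(−rT) = 0.862398
E₀ = V₀·N(d₁) − D·e^(−rT)·N(d₂)
   = 381.3075·0.965693 − 331.9894·0.862398·0.951154 = 95.904160
B₀ = V₀ − E₀ = 381.3075 − 95.904160 = 285.403340
spread = −(1/T)·ln(B₀/D) − r = −(1/1.8739)·ln(285.403340/331.9894) − 0.0790 = 0.00168714
in basis points: 0.00168714 × 10⁴ = 16.8714 bp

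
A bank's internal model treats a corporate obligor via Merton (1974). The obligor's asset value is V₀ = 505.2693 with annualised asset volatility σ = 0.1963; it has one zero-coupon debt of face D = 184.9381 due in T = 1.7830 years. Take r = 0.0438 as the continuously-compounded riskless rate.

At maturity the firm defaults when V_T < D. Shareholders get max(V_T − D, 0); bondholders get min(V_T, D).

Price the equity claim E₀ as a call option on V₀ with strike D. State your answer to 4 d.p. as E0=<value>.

E0=334.2248

d₁ = [ln(V₀/D) + (r + σ²/2)T] / (σ√T)
   = [ln(505.2693/184.9381) + (0.0438 + 0.5·0.1963²)·1.7830] / (0.1963·√1.7830)
   = [1.005070 + 0.112448] / 0.262117 = 4.263426
d₂ = d₁ − σ√T = 4.263426 − 0.262117 = 4.001309
N(d₁) = 0.999990,  N(d₂) = 0.999969,  e^(−rT) = 0.924876
E₀ = V₀·N(d₁) − D·e^(−rT)·N(d₂)
   = 505.2693·0.999990 − 184.9381·0.924876·0.999969 = 334.224756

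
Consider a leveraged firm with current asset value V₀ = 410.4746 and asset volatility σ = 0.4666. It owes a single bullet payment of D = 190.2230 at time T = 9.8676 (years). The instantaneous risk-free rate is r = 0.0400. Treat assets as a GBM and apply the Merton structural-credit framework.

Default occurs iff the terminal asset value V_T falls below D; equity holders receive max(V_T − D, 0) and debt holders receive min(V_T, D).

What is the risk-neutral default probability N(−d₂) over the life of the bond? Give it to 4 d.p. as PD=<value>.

PD=0.4756

d₁ = [ln(V₀/D) + (r + σ²/2)T] / (σ√T)
   = [ln(410.4746/190.2230) + (0.0400 + 0.5·0.4666²)·9.8676] / (0.4666·√9.8676)
   = [0.769117 + 1.468869] / 1.465718 = 1.526887
d₂ = d₁ − σ√T = 1.526887 − 1.465718 = 0.061169
risk-neutral PD = N(−d₂) = N(-0.061169) = 0.475612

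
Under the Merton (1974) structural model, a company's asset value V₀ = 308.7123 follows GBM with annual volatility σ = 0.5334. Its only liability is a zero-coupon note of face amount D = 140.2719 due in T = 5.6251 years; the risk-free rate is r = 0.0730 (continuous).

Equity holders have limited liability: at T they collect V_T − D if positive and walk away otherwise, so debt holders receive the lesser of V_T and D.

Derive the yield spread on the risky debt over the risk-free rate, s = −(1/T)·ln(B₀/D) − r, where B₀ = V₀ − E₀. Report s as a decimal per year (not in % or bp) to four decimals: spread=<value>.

d₁ = [ln(V₀/D) + (r + σ²/2)T] / (σ√T)
   = [ln(308.7123/140.2719) + (0.0730 + 0.5·0.5334²)·5.6251] / (0.5334·√5.6251)
   = [0.788827 + 1.210847] / 1.265080 = 1.580669
d₂ = d₁ − σ√T = 1.580669 − 1.265080 = 0.315589
N(d₁) = 0.943023,  N(d₂) = 0.623843,  e^(−rT) = 0.663231
E₀ = V₀·N(d₁) − D·e^(−rT)·N(d₂)
   = 308.7123·0.943023 − 140.2719·0.663231·0.623843 = 233.085117
B₀ = V₀ − E₀ = 308.7123 − 233.085117 = 75.627183
spread = −(1/T)·ln(B₀/D) − r = −(1/5.6251)·ln(75.627183/140.2719) − 0.0730 = 0.03682327

spread=0.0368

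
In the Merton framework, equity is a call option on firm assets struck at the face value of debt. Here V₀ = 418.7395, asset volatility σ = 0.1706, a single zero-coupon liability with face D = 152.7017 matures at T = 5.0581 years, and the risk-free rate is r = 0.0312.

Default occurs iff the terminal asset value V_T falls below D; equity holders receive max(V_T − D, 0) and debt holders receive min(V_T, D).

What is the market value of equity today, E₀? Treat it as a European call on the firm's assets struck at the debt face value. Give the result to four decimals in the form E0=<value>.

d₁ = [ln(V₀/D) + (r + σ²/2)T] / (σ√T)
   = [ln(418.7395/152.7017) + (0.0312 + 0.5·0.1706²)·5.0581] / (0.1706·√5.0581)
   = [1.008763 + 0.231419] / 0.383683 = 3.232307
d₂ = d₁ − σ√T = 3.232307 − 0.383683 = 2.848624
N(d₁) = 0.999386,  N(d₂) = 0.997805,  e^(−rT) = 0.854010
E₀ = V₀·N(d₁) − D·e^(−rT)·N(d₂)
   = 418.7395·0.999386 − 152.7017·0.854010·0.997805 = 288.359975

E0=288.3600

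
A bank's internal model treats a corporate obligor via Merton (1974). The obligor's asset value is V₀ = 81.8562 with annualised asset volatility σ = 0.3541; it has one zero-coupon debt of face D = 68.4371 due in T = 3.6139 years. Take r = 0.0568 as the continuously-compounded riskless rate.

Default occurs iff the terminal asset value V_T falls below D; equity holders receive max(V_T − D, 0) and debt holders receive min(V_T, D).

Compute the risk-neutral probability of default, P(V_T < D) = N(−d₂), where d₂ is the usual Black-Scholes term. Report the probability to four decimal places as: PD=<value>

d₁ = [ln(V₀/D) + (r + σ²/2)T] / (σ√T)
   = [ln(81.8562/68.4371) + (0.0568 + 0.5·0.3541²)·3.6139] / (0.3541·√3.6139)
   = [0.179049 + 0.431837] / 0.673153 = 0.907499
d₂ = d₁ − σ√T = 0.907499 − 0.673153 = 0.234346
risk-neutral PD = N(−d₂) = N(-0.234346) = 0.407358

PD=0.4074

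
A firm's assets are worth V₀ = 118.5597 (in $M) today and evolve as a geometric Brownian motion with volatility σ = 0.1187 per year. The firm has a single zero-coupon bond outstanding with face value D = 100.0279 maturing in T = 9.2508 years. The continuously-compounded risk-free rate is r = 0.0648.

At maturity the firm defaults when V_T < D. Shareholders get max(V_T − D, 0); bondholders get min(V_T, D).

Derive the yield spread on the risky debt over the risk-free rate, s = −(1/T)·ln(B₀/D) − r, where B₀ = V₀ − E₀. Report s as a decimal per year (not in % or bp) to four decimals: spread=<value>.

spread=0.0003

d₁ = [ln(V₀/D) + (r + σ²/2)T] / (σ√T)
   = [ln(118.5597/100.0279) + (0.0648 + 0.5·0.1187²)·9.2508] / (0.1187·√9.2508)
   = [0.169967 + 0.664622] / 0.361028 = 2.311707
d₂ = d₁ − σ√T = 2.311707 − 0.361028 = 1.950679
N(d₁) = 0.989603,  N(d₂) = 0.974452,  e^(−rT) = 0.549113
E₀ = V₀·N(d₁) − D·e^(−rT)·N(d₂)
   = 118.5597·0.989603 − 100.0279·0.549113·0.974452 = 63.803711
B₀ = V₀ − E₀ = 118.5597 − 63.803711 = 54.755989
spread = −(1/T)·ln(B₀/D) − r = −(1/9.2508)·ln(54.755989/100.0279) − 0.0648 = 0.00033625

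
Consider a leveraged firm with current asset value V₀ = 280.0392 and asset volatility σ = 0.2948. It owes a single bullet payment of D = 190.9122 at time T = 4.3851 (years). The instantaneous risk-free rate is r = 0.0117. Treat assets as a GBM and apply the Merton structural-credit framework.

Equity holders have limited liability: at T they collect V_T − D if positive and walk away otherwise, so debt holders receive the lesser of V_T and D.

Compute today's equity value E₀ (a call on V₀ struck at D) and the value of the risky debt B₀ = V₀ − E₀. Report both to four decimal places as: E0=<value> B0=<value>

d₁ = [ln(V₀/D) + (r + σ²/2)T] / (σ√T)
   = [ln(280.0392/190.9122) + (0.0117 + 0.5·0.2948²)·4.3851] / (0.2948·√4.3851)
   = [0.383116 + 0.241854] / 0.617330 = 1.012376
d₂ = d₁ − σ√T = 1.012376 − 0.617330 = 0.395046
N(d₁) = 0.844321,  N(d₂) = 0.653595,  e^(−rT) = 0.949988
E₀ = V₀·N(d₁) − D·e^(−rT)·N(d₂)
   = 280.0392·0.844321 − 190.9122·0.949988·0.653595 = 117.903994
B₀ = V₀ − E₀ = 280.0392 − 117.903994 = 162.135206

E0=117.9040 B0=162.1352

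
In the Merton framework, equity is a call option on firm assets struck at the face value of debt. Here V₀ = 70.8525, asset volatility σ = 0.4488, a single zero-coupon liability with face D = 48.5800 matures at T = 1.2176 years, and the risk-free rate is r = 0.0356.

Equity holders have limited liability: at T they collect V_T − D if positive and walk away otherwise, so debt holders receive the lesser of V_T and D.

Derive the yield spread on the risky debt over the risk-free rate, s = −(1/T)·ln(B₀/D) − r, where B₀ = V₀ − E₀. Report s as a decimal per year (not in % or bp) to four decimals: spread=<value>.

d₁ = [ln(V₀/D) + (r + σ²/2)T] / (σ√T)
   = [ln(70.8525/48.5800) + (0.0356 + 0.5·0.4488²)·1.2176] / (0.4488·√1.2176)
   = [0.377388 + 0.165972] / 0.495228 = 1.097192
d₂ = d₁ − σ√T = 1.097192 − 0.495228 = 0.601964
N(d₁) = 0.863721,  N(d₂) = 0.726401,  e^(−rT) = 0.957579
E₀ = V₀·N(d₁) − D·e^(−rT)·N(d₂)
   = 70.8525·0.863721 − 48.5800·0.957579·0.726401 = 27.405212
B₀ = V₀ − E₀ = 70.8525 − 27.405212 = 43.447288
spread = −(1/T)·ln(B₀/D) − r = −(1/1.2176)·ln(43.447288/48.5800) − 0.0356 = 0.05610785

spread=0.0561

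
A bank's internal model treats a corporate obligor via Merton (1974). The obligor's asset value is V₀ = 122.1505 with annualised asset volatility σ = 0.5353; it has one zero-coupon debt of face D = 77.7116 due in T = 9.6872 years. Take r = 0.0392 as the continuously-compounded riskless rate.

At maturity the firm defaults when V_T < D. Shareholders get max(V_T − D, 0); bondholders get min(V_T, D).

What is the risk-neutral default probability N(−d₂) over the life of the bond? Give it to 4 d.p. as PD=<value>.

PD=0.6307

d₁ = [ln(V₀/D) + (r + σ²/2)T] / (σ√T)
   = [ln(122.1505/77.7116) + (0.0392 + 0.5·0.5353²)·9.6872] / (0.5353·√9.6872)
   = [0.452249 + 1.767653] / 1.666082 = 1.332409
d₂ = d₁ − σ√T = 1.332409 − 1.666082 = -0.333673
risk-neutral PD = N(−d₂) = N(0.333673) = 0.630687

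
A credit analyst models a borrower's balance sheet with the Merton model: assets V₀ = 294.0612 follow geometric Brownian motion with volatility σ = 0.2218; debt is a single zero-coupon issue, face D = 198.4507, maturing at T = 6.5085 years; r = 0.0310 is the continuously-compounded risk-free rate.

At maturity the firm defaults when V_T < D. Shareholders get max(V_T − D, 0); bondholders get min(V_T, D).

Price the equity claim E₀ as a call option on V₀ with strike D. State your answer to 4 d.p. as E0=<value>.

E0=140.9569

d₁ = [ln(V₀/D) + (r + σ²/2)T] / (σ√T)
   = [ln(294.0612/198.4507) + (0.0310 + 0.5·0.2218²)·6.5085] / (0.2218·√6.5085)
   = [0.393247 + 0.361857] / 0.565851 = 1.334458
d₂ = d₁ − σ√T = 1.334458 − 0.565851 = 0.768607
N(d₁) = 0.908973,  N(d₂) = 0.778937,  e^(−rT) = 0.817288
E₀ = V₀·N(d₁) − D·e^(−rT)·N(d₂)
   = 294.0612·0.908973 − 198.4507·0.817288·0.778937 = 140.956873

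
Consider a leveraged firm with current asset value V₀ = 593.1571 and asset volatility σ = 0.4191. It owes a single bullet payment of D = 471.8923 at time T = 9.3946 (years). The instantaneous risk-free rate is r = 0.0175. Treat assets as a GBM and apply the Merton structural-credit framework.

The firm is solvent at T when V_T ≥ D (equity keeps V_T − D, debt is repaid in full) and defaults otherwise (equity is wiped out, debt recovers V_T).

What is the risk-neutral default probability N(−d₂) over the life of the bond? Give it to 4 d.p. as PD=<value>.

PD=0.6317

d₁ = [ln(V₀/D) + (r + σ²/2)T] / (σ√T)
   = [ln(593.1571/471.8923) + (0.0175 + 0.5·0.4191²)·9.3946] / (0.4191·√9.3946)
   = [0.228709 + 0.989462] / 1.284567 = 0.948312
d₂ = d₁ − σ√T = 0.948312 − 1.284567 = -0.336255
risk-neutral PD = N(−d₂) = N(0.336255) = 0.631661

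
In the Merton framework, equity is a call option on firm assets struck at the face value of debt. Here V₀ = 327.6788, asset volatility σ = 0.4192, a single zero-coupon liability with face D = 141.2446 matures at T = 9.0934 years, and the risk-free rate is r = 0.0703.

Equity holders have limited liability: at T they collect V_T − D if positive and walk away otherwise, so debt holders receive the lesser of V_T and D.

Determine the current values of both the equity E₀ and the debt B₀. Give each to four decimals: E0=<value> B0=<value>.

E0=263.4362 B0=64.2426

d₁ = [ln(V₀/D) + (r + σ²/2)T] / (σ√T)
   = [ln(327.6788/141.2446) + (0.0703 + 0.5·0.4192²)·9.0934] / (0.4192·√9.0934)
   = [0.841541 + 1.438251] / 1.264109 = 1.803478
d₂ = d₁ − σ√T = 1.803478 − 1.264109 = 0.539369
N(d₁) = 0.964343,  N(d₂) = 0.705184,  e^(−rT) = 0.527680
E₀ = V₀·N(d₁) − D·e^(−rT)·N(d₂)
   = 327.6788·0.964343 − 141.2446·0.527680·0.705184 = 263.436196
B₀ = V₀ − E₀ = 327.6788 − 263.436196 = 64.242604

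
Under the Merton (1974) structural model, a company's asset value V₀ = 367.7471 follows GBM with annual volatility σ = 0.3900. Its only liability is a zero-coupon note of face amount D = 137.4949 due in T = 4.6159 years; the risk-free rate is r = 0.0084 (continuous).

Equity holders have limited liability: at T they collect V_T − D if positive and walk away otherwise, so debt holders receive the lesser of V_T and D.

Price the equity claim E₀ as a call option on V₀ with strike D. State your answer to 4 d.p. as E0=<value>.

d₁ = [ln(V₀/D) + (r + σ²/2)T] / (σ√T)
   = [ln(367.7471/137.4949) + (0.0084 + 0.5·0.3900²)·4.6159] / (0.3900·√4.6159)
   = [0.983809 + 0.389813] / 0.837901 = 1.639360
d₂ = d₁ − σ√T = 1.639360 − 0.837901 = 0.801458
N(d₁) = 0.949431,  N(d₂) = 0.788567,  e^(−rT) = 0.961969
E₀ = V₀·N(d₁) − D·e^(−rT)·N(d₂)
   = 367.7471·0.949431 − 137.4949·0.961969·0.788567 = 244.850028

E0=244.8500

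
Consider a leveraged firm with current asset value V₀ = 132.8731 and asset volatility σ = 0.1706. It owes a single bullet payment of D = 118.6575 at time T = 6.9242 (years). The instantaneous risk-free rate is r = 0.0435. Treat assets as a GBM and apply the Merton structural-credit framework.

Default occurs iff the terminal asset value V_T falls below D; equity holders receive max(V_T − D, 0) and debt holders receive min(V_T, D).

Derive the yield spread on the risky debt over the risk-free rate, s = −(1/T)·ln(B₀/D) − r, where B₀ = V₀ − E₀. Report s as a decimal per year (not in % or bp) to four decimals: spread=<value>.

d₁ = [ln(V₀/D) + (r + σ²/2)T] / (σ√T)
   = [ln(132.8731/118.6575) + (0.0435 + 0.5·0.1706²)·6.9242] / (0.1706·√6.9242)
   = [0.113153 + 0.401965] / 0.448915 = 1.147475
d₂ = d₁ − σ√T = 1.147475 − 0.448915 = 0.698560
N(d₁) = 0.874407,  N(d₂) = 0.757586,  e^(−rT) = 0.739928
E₀ = V₀·N(d₁) − D·e^(−rT)·N(d₂)
   = 132.8731·0.874407 − 118.6575·0.739928·0.757586 = 49.670641
B₀ = V₀ − E₀ = 132.8731 − 49.670641 = 83.202459
spread = −(1/T)·ln(B₀/D) − r = −(1/6.9242)·ln(83.202459/118.6575) − 0.0435 = 0.00776430

spread=0.0078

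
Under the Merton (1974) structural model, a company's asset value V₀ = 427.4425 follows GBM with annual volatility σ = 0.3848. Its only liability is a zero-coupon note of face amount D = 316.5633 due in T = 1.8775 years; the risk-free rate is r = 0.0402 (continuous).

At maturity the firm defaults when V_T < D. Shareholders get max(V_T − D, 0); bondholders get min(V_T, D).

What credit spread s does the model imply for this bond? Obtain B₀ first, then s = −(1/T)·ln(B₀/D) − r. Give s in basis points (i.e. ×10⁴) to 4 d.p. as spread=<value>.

d₁ = [ln(V₀/D) + (r + σ²/2)T] / (σ√T)
   = [ln(427.4425/316.5633) + (0.0402 + 0.5·0.3848²)·1.8775] / (0.3848·√1.8775)
   = [0.300297 + 0.214477] / 0.527260 = 0.976318
d₂ = d₁ − σ√T = 0.976318 − 0.527260 = 0.449058
N(d₁) = 0.835547,  N(d₂) = 0.673305,  e^(−rT) = 0.927302
E₀ = V₀·N(d₁) − D·e^(−rT)·N(d₂)
   = 427.4425·0.835547 − 316.5633·0.927302·0.673305 = 159.499475
B₀ = V₀ − E₀ = 427.4425 − 159.499475 = 267.943025
spread = −(1/T)·ln(B₀/D) − r = −(1/1.8775)·ln(267.943025/316.5633) − 0.0402 = 0.04861430
in basis points: 0.04861430 × 10⁴ = 486.1430 bp

spread=486.1430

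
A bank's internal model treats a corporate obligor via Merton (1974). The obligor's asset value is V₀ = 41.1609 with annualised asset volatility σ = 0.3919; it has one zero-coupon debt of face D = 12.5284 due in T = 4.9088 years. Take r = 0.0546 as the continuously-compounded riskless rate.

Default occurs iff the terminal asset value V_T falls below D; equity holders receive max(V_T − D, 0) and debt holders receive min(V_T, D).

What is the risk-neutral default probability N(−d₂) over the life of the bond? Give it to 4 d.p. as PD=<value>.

d₁ = [ln(V₀/D) + (r + σ²/2)T] / (σ√T)
   = [ln(41.1609/12.5284) + (0.0546 + 0.5·0.3919²)·4.9088] / (0.3919·√4.9088)
   = [1.189491 + 0.644981] / 0.868286 = 2.112750
d₂ = d₁ − σ√T = 2.112750 − 0.868286 = 1.244464
risk-neutral PD = N(−d₂) = N(-1.244464) = 0.106664

PD=0.1067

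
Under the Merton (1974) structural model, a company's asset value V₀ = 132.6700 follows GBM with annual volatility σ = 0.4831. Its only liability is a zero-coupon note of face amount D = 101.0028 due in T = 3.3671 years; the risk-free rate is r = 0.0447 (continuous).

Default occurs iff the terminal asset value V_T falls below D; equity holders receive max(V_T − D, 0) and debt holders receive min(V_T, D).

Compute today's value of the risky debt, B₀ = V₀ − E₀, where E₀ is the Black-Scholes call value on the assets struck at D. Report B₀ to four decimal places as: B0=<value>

d₁ = [ln(V₀/D) + (r + σ²/2)T] / (σ√T)
   = [ln(132.6700/101.0028) + (0.0447 + 0.5·0.4831²)·3.3671] / (0.4831·√3.3671)
   = [0.272717 + 0.543426] / 0.886472 = 0.920663
d₂ = d₁ − σ√T = 0.920663 − 0.886472 = 0.034191
N(d₁) = 0.821387,  N(d₂) = 0.513638,  e^(−rT) = 0.860270
E₀ = V₀·N(d₁) − D·e^(−rT)·N(d₂)
   = 132.6700·0.821387 − 101.0028·0.860270·0.513638 = 64.343601
B₀ = V₀ − E₀ = 132.6700 − 64.343601 = 68.326399

B0=68.3264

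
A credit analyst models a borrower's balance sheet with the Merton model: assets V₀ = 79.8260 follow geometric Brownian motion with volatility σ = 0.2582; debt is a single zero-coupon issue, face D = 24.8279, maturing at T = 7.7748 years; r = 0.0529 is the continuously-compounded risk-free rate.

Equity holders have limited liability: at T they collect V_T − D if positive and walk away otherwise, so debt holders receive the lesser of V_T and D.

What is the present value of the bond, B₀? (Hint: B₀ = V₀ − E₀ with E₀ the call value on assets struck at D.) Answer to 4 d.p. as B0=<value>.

d₁ = [ln(V₀/D) + (r + σ²/2)T] / (σ√T)
   = [ln(79.8260/24.8279) + (0.0529 + 0.5·0.2582²)·7.7748] / (0.2582·√7.7748)
   = [1.167881 + 0.670449] / 0.719948 = 2.553423
d₂ = d₁ − σ√T = 2.553423 − 0.719948 = 1.833475
N(d₁) = 0.994667,  N(d₂) = 0.966634,  e^(−rT) = 0.662797
E₀ = V₀·N(d₁) − D·e^(−rT)·N(d₂)
   = 79.8260·0.994667 − 24.8279·0.662797·0.966634 = 63.493463
B₀ = V₀ − E₀ = 79.8260 − 63.493463 = 16.332537

B0=16.3325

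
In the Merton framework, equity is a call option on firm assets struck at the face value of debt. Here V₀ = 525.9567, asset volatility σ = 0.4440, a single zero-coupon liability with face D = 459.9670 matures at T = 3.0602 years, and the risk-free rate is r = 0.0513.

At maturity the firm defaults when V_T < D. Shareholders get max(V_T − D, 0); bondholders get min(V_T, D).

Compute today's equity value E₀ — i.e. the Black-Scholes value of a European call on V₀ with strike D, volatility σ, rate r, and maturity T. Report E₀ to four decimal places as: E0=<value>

d₁ = [ln(V₀/D) + (r + σ²/2)T] / (σ√T)
   = [ln(525.9567/459.9670) + (0.0513 + 0.5·0.4440²)·3.0602] / (0.4440·√3.0602)
   = [0.134064 + 0.458626] / 0.776708 = 0.763080
d₂ = d₁ − σ√T = 0.763080 − 0.776708 = -0.013629
N(d₁) = 0.777292,  N(d₂) = 0.494563,  e^(−rT) = 0.854714
E₀ = V₀·N(d₁) − D·e^(−rT)·N(d₂)
   = 525.9567·0.777292 − 459.9670·0.854714·0.494563 = 214.389259

E0=214.3893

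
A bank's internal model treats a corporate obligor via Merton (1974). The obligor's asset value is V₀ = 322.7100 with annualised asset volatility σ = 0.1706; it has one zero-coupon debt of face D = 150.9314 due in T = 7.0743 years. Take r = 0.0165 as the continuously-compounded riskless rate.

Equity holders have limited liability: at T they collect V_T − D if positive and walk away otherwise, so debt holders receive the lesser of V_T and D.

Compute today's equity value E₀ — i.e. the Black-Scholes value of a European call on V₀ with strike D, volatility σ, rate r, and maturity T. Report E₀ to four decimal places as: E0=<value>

E0=189.3483

d₁ = [ln(V₀/D) + (r + σ²/2)T] / (σ√T)
   = [ln(322.7100/150.9314) + (0.0165 + 0.5·0.1706²)·7.0743] / (0.1706·√7.0743)
   = [0.759929 + 0.219672] / 0.453754 = 2.158880
d₂ = d₁ − σ√T = 2.158880 − 0.453754 = 1.705126
N(d₁) = 0.984570,  N(d₂) = 0.955915,  e^(−rT) = 0.889829
E₀ = V₀·N(d₁) − D·e^(−rT)·N(d₂)
   = 322.7100·0.984570 − 150.9314·0.889829·0.955915 = 189.348350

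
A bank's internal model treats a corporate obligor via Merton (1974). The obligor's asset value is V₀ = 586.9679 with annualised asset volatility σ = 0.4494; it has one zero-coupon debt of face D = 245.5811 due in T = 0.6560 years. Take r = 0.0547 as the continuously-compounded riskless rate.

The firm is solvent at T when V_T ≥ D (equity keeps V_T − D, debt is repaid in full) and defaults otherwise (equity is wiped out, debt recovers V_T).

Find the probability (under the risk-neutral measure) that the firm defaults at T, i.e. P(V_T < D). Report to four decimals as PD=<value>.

PD=0.0104

d₁ = [ln(V₀/D) + (r + σ²/2)T] / (σ√T)
   = [ln(586.9679/245.5811) + (0.0547 + 0.5·0.4494²)·0.6560] / (0.4494·√0.6560)
   = [0.871343 + 0.102126] / 0.363986 = 2.674467
d₂ = d₁ − σ√T = 2.674467 − 0.363986 = 2.310480
risk-neutral PD = N(−d₂) = N(-2.310480) = 0.010431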